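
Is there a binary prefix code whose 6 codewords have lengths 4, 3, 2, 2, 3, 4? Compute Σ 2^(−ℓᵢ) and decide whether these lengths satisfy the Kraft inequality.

0.875; yes

With common denominator 2^4 = 16: Σ 2^(−ℓᵢ) = 1/16 + 2/16 + 4/16 + 4/16 + 2/16 + 1/16 = 14/16 = 0.875.
Kraft's inequality requires Σ ≤ 1; here Σ = 0.875 ≤ 1, so such a prefix code exists.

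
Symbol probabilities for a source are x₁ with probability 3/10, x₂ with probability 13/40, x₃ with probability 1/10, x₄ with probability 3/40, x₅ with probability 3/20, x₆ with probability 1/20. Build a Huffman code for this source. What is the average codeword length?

2.35 bits/symbol

Repeatedly combine the two least-probable nodes; the expected code length is the sum of the merged weights.
merge 1/20 + 3/40 → 1/8
merge 1/10 + 1/8 → 9/40
merge 3/20 + 9/40 → 3/8
merge 3/10 + 13/40 → 5/8
merge 3/8 + 5/8 → 1
L = 1/8 + 9/40 + 3/8 + 5/8 + 1 = 47/20 = 2.35 bits/symbol.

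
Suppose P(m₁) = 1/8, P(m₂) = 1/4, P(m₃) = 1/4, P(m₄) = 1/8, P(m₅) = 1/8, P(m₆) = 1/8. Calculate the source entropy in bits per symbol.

2.5 bits

Each probability is a power of 1/2, so log₂(1/p) is an integer.
H = Σ p·log₂(1/p) = 1/8·3 + 1/4·2 + 1/4·2 + 1/8·3 + 1/8·3 + 1/8·3 = 2.5 bits.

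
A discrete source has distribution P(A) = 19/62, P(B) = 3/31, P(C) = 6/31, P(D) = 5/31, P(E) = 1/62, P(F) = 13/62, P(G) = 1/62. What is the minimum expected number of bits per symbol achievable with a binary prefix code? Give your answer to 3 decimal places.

Repeatedly combine the two least-probable nodes; the expected code length is the sum of the merged weights.
merge 1/62 + 1/62 → 1/31
merge 1/31 + 3/31 → 4/31
merge 4/31 + 5/31 → 9/31
merge 6/31 + 13/62 → 25/62
merge 9/31 + 19/62 → 37/62
merge 25/62 + 37/62 → 1
L = 1/31 + 4/31 + 9/31 + 25/62 + 37/62 + 1 = 76/31 ≈ 2.452 bits/symbol.

2.452 bits/symbol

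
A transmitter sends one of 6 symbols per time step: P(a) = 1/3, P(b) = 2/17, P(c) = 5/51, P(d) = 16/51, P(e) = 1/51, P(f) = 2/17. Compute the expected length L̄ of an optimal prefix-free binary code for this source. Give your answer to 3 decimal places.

2.353 bits/symbol

Repeatedly combine the two least-probable nodes; the expected code length is the sum of the merged weights.
merge 1/51 + 5/51 → 2/17
merge 2/17 + 2/17 → 4/17
merge 2/17 + 4/17 → 6/17
merge 16/51 + 1/3 → 11/17
merge 6/17 + 11/17 → 1
L = 2/17 + 4/17 + 6/17 + 11/17 + 1 = 40/17 ≈ 2.353 bits/symbol.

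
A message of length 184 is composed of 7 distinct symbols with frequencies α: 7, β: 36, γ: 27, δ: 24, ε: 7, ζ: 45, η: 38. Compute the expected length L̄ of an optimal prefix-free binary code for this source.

Probabilities are the counts divided by 184.
Repeatedly combine the two least-probable nodes; the expected code length is the sum of the merged weights.
merge 7/184 + 7/184 → 7/92
merge 7/92 + 3/23 → 19/92
merge 27/184 + 9/46 → 63/184
merge 19/92 + 19/92 → 19/46
merge 45/184 + 63/184 → 27/46
merge 19/46 + 27/46 → 1
L = 7/92 + 19/92 + 63/184 + 19/46 + 27/46 + 1 = 21/8 = 2.625 bits/symbol.

2.625 bits/symbol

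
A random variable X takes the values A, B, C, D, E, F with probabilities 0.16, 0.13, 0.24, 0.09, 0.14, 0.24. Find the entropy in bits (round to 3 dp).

H = −Σ pᵢ log₂ pᵢ.
−0.16·log₂(0.16) = 0.4230
−0.13·log₂(0.13) = 0.3826
−0.24·log₂(0.24) = 0.4941
−0.09·log₂(0.09) = 0.3127
−0.14·log₂(0.14) = 0.3971
−0.24·log₂(0.24) = 0.4941
Sum ≈ 2.5037 → 2.504 bits.

2.504 bits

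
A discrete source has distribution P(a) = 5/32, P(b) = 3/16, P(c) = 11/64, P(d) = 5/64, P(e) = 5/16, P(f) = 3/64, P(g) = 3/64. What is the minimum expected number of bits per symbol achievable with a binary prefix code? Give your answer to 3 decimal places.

2.594 bits/symbol

Repeatedly combine the two least-probable nodes; the expected code length is the sum of the merged weights.
merge 3/64 + 3/64 → 3/32
merge 5/64 + 3/32 → 11/64
merge 5/32 + 11/64 → 21/64
merge 11/64 + 3/16 → 23/64
merge 5/16 + 21/64 → 41/64
merge 23/64 + 41/64 → 1
L = 3/32 + 11/64 + 21/64 + 23/64 + 41/64 + 1 = 83/32 ≈ 2.594 bits/symbol.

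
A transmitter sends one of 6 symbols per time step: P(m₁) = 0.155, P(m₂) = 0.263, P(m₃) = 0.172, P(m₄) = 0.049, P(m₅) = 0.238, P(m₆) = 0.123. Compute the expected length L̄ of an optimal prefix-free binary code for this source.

2.499 bits/symbol

Repeatedly combine the two least-probable nodes; the expected code length is the sum of the merged weights.
merge 49/1000 + 123/1000 → 43/250
merge 31/200 + 43/250 → 327/1000
merge 43/250 + 119/500 → 41/100
merge 263/1000 + 327/1000 → 59/100
merge 41/100 + 59/100 → 1
L = 43/250 + 327/1000 + 41/100 + 59/100 + 1 = 2499/1000 = 2.499 bits/symbol.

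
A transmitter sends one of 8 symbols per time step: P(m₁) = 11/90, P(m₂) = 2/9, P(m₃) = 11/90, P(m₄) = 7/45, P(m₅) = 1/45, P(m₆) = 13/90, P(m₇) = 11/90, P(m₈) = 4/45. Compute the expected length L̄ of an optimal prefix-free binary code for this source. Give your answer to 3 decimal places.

Repeatedly combine the two least-probable nodes; the expected code length is the sum of the merged weights.
merge 1/45 + 4/45 → 1/9
merge 1/9 + 11/90 → 7/30
merge 11/90 + 11/90 → 11/45
merge 13/90 + 7/45 → 3/10
merge 2/9 + 7/30 → 41/90
merge 11/45 + 3/10 → 49/90
merge 41/90 + 49/90 → 1
L = 1/9 + 7/30 + 11/45 + 3/10 + 41/90 + 49/90 + 1 = 26/9 ≈ 2.889 bits/symbol.

2.889 bits/symbol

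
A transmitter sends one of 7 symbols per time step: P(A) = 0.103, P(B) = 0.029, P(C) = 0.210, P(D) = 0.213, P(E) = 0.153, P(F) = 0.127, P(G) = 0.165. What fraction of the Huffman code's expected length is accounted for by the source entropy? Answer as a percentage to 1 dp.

Entropy H = −Σ p log₂ p ≈ 2.6553 bits.
Huffman merges: 29/1000+103/1000→33/250; 127/1000+33/250→259/1000; 153/1000+33/200→159/500; 21/100+213/1000→423/1000; 259/1000+159/500→577/1000; 423/1000+577/1000→1. L = 2709/1000 ≈ 2.7090.
Efficiency = H/L = 2.6553/2.7090 = 98.0%.

98.0%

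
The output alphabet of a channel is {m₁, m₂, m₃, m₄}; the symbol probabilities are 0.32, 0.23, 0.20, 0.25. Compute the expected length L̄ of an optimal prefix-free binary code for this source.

2 bits/symbol

Repeatedly combine the two least-probable nodes; the expected code length is the sum of the merged weights.
merge 1/5 + 23/100 → 43/100
merge 1/4 + 8/25 → 57/100
merge 43/100 + 57/100 → 1
L = 43/100 + 57/100 + 1 = 2 bits/symbol.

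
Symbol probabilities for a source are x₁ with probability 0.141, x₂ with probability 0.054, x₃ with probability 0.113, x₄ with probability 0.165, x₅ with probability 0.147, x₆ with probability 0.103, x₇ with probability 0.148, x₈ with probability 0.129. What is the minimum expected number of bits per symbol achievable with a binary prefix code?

Repeatedly combine the two least-probable nodes; the expected code length is the sum of the merged weights.
merge 27/500 + 103/1000 → 157/1000
merge 113/1000 + 129/1000 → 121/500
merge 141/1000 + 147/1000 → 36/125
merge 37/250 + 157/1000 → 61/200
merge 33/200 + 121/500 → 407/1000
merge 36/125 + 61/200 → 593/1000
merge 407/1000 + 593/1000 → 1
L = 157/1000 + 121/500 + 36/125 + 61/200 + 407/1000 + 593/1000 + 1 = 374/125 = 2.992 bits/symbol.

2.992 bits/symbol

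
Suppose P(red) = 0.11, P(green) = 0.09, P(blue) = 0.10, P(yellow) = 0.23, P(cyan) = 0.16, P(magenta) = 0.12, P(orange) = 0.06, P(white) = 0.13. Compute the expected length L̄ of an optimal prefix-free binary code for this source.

Repeatedly combine the two least-probable nodes; the expected code length is the sum of the merged weights.
merge 3/50 + 9/100 → 3/20
merge 1/10 + 11/100 → 21/100
merge 3/25 + 13/100 → 1/4
merge 3/20 + 4/25 → 31/100
merge 21/100 + 23/100 → 11/25
merge 1/4 + 31/100 → 14/25
merge 11/25 + 14/25 → 1
L = 3/20 + 21/100 + 1/4 + 31/100 + 11/25 + 14/25 + 1 = 73/25 = 2.92 bits/symbol.

2.92 bits/symbol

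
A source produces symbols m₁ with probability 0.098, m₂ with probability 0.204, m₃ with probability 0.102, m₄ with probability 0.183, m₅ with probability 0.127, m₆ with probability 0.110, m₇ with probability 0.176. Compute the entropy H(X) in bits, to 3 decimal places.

2.750 bits

H = −Σ pᵢ log₂ pᵢ.
−0.098·log₂(0.098) = 0.3284
−0.204·log₂(0.204) = 0.4678
−0.102·log₂(0.102) = 0.3359
−0.183·log₂(0.183) = 0.4484
−0.127·log₂(0.127) = 0.3781
−0.110·log₂(0.110) = 0.3503
−0.176·log₂(0.176) = 0.4411
Sum ≈ 2.7500 → 2.750 bits.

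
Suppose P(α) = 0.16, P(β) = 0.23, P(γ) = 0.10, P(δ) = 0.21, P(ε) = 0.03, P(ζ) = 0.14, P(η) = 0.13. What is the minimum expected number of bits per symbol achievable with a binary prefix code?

Repeatedly combine the two least-probable nodes; the expected code length is the sum of the merged weights.
merge 3/100 + 1/10 → 13/100
merge 13/100 + 13/100 → 13/50
merge 7/50 + 4/25 → 3/10
merge 21/100 + 23/100 → 11/25
merge 13/50 + 3/10 → 14/25
merge 11/25 + 14/25 → 1
L = 13/100 + 13/50 + 3/10 + 11/25 + 14/25 + 1 = 269/100 = 2.69 bits/symbol.

2.69 bits/symbol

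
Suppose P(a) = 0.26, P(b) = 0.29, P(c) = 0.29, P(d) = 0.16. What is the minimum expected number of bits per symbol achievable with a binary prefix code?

Repeatedly combine the two least-probable nodes; the expected code length is the sum of the merged weights.
merge 4/25 + 13/50 → 21/50
merge 29/100 + 29/100 → 29/50
merge 21/50 + 29/50 → 1
L = 21/50 + 29/50 + 1 = 2 bits/symbol.

2 bits/symbol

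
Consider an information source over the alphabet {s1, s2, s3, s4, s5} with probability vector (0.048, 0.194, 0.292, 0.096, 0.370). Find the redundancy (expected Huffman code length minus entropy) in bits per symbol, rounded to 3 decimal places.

Entropy H = −Σ p log₂ p ≈ 2.0431 bits.
Huffman merges: 6/125+12/125→18/125; 18/125+97/500→169/500; 73/250+169/500→63/100; 37/100+63/100→1. L = 264/125 ≈ 2.1120.
L − H = 2.1120 − 2.0431 = 0.069 bits.

0.069 bits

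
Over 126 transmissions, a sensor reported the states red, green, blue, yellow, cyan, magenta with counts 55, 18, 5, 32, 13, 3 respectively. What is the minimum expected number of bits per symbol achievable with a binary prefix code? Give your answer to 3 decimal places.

Probabilities are the counts divided by 126.
Repeatedly combine the two least-probable nodes; the expected code length is the sum of the merged weights.
merge 1/42 + 5/126 → 4/63
merge 4/63 + 13/126 → 1/6
merge 1/7 + 1/6 → 13/42
merge 16/63 + 13/42 → 71/126
merge 55/126 + 71/126 → 1
L = 4/63 + 1/6 + 13/42 + 71/126 + 1 = 265/126 ≈ 2.103 bits/symbol.

2.103 bits/symbol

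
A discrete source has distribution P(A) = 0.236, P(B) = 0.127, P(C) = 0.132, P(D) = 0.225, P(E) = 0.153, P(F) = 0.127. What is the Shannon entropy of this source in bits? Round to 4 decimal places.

2.5320 bits

H = −Σ pᵢ log₂ pᵢ.
−0.236·log₂(0.236) = 0.4916
−0.127·log₂(0.127) = 0.3781
−0.132·log₂(0.132) = 0.3856
−0.225·log₂(0.225) = 0.4842
−0.153·log₂(0.153) = 0.4144
−0.127·log₂(0.127) = 0.3781
Sum ≈ 2.5320 → 2.5320 bits.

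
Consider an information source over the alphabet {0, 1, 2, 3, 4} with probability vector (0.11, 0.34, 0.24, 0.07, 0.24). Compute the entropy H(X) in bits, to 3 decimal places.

2.136 bits

H = −Σ pᵢ log₂ pᵢ.
−0.11·log₂(0.11) = 0.3503
−0.34·log₂(0.34) = 0.5292
−0.24·log₂(0.24) = 0.4941
−0.07·log₂(0.07) = 0.2686
−0.24·log₂(0.24) = 0.4941
Sum ≈ 2.1363 → 2.136 bits.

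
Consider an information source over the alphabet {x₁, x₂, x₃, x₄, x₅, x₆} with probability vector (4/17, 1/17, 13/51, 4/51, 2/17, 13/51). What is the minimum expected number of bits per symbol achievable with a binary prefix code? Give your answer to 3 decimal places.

2.392 bits/symbol

Repeatedly combine the two least-probable nodes; the expected code length is the sum of the merged weights.
merge 1/17 + 4/51 → 7/51
merge 2/17 + 7/51 → 13/51
merge 4/17 + 13/51 → 25/51
merge 13/51 + 13/51 → 26/51
merge 25/51 + 26/51 → 1
L = 7/51 + 13/51 + 25/51 + 26/51 + 1 = 122/51 ≈ 2.392 bits/symbol.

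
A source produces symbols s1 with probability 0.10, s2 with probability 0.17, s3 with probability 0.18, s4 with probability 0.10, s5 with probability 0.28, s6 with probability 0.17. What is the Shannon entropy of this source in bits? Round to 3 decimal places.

H = −Σ pᵢ log₂ pᵢ.
−0.10·log₂(0.10) = 0.3322
−0.17·log₂(0.17) = 0.4346
−0.18·log₂(0.18) = 0.4453
−0.10·log₂(0.10) = 0.3322
−0.28·log₂(0.28) = 0.5142
−0.17·log₂(0.17) = 0.4346
Sum ≈ 2.4931 → 2.493 bits.

2.493 bits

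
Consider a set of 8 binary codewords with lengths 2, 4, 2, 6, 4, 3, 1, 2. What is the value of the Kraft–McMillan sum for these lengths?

With common denominator 2^6 = 64: Σ 2^(−ℓᵢ) = 16/64 + 4/64 + 16/64 + 1/64 + 4/64 + 8/64 + 32/64 + 16/64 = 97/64 = 1.515625.

1.515625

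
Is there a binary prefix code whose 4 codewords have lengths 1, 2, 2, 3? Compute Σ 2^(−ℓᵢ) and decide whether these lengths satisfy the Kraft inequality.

With common denominator 2^3 = 8: Σ 2^(−ℓᵢ) = 4/8 + 2/8 + 2/8 + 1/8 = 9/8 = 1.125.
Kraft's inequality requires Σ ≤ 1; here Σ = 1.125 > 1, so no such prefix code exists.

1.125; no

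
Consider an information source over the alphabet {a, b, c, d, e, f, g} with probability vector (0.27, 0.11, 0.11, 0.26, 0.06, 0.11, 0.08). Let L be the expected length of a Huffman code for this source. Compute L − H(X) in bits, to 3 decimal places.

Entropy H = −Σ p log₂ p ≈ 2.6012 bits.
Huffman merges: 3/50+2/25→7/50; 11/100+11/100→11/50; 11/100+7/50→1/4; 11/50+1/4→47/100; 13/50+27/100→53/100; 47/100+53/100→1. L = 261/100 ≈ 2.6100.
L − H = 2.6100 − 2.6012 = 0.009 bits.

0.009 bits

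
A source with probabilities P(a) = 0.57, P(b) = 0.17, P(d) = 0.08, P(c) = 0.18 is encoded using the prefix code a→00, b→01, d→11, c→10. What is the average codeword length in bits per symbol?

2 bits/symbol

L̄ = Σ pᵢ·ℓᵢ = 0.57·2 + 0.17·2 + 0.08·2 + 0.18·2 = 2 bits/symbol.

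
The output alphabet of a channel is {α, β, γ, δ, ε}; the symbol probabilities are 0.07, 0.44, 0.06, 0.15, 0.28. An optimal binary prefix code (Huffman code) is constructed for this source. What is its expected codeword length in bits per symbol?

Repeatedly combine the two least-probable nodes; the expected code length is the sum of the merged weights.
merge 3/50 + 7/100 → 13/100
merge 13/100 + 3/20 → 7/25
merge 7/25 + 7/25 → 14/25
merge 11/25 + 14/25 → 1
L = 13/100 + 7/25 + 14/25 + 1 = 197/100 = 1.97 bits/symbol.

1.97 bits/symbol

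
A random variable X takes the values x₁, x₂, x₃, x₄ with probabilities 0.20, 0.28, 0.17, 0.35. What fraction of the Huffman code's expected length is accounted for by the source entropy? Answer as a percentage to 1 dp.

Entropy H = −Σ p log₂ p ≈ 1.9433 bits.
Huffman merges: 17/100+1/5→37/100; 7/25+7/20→63/100; 37/100+63/100→1. L = 2 ≈ 2.0000.
Efficiency = H/L = 1.9433/2.0000 = 97.2%.

97.2%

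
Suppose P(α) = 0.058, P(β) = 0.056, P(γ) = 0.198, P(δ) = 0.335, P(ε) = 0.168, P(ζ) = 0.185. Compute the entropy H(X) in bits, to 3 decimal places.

H = −Σ pᵢ log₂ pᵢ.
−0.058·log₂(0.058) = 0.2383
−0.056·log₂(0.056) = 0.2329
−0.198·log₂(0.198) = 0.4626
−0.335·log₂(0.335) = 0.5286
−0.168·log₂(0.168) = 0.4323
−0.185·log₂(0.185) = 0.4504
Sum ≈ 2.3450 → 2.345 bits.

2.345 bits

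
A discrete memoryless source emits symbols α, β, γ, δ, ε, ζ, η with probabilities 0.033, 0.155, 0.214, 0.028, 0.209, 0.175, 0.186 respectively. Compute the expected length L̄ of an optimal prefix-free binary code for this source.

Repeatedly combine the two least-probable nodes; the expected code length is the sum of the merged weights.
merge 7/250 + 33/1000 → 61/1000
merge 61/1000 + 31/200 → 27/125
merge 7/40 + 93/500 → 361/1000
merge 209/1000 + 107/500 → 423/1000
merge 27/125 + 361/1000 → 577/1000
merge 423/1000 + 577/1000 → 1
L = 61/1000 + 27/125 + 361/1000 + 423/1000 + 577/1000 + 1 = 1319/500 = 2.638 bits/symbol.

2.638 bits/symbol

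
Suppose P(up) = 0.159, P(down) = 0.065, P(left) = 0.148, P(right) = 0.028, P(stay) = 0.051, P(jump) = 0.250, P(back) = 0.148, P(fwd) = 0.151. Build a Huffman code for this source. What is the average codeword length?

Repeatedly combine the two least-probable nodes; the expected code length is the sum of the merged weights.
merge 7/250 + 51/1000 → 79/1000
merge 13/200 + 79/1000 → 18/125
merge 18/125 + 37/250 → 73/250
merge 37/250 + 151/1000 → 299/1000
merge 159/1000 + 1/4 → 409/1000
merge 73/250 + 299/1000 → 591/1000
merge 409/1000 + 591/1000 → 1
L = 79/1000 + 18/125 + 73/250 + 299/1000 + 409/1000 + 591/1000 + 1 = 1407/500 = 2.814 bits/symbol.

2.814 bits/symbol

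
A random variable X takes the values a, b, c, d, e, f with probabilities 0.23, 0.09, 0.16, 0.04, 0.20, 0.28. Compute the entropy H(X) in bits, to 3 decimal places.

2.388 bits

H = −Σ pᵢ log₂ pᵢ.
−0.23·log₂(0.23) = 0.4877
−0.09·log₂(0.09) = 0.3127
−0.16·log₂(0.16) = 0.4230
−0.04·log₂(0.04) = 0.1858
−0.20·log₂(0.20) = 0.4644
−0.28·log₂(0.28) = 0.5142
Sum ≈ 2.3877 → 2.388 bits.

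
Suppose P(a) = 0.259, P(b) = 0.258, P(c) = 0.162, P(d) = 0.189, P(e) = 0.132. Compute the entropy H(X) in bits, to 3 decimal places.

2.274 bits

H = −Σ pᵢ log₂ pᵢ.
−0.259·log₂(0.259) = 0.5048
−0.258·log₂(0.258) = 0.5043
−0.162·log₂(0.162) = 0.4254
−0.189·log₂(0.189) = 0.4543
−0.132·log₂(0.132) = 0.3856
Sum ≈ 2.2744 → 2.274 bits.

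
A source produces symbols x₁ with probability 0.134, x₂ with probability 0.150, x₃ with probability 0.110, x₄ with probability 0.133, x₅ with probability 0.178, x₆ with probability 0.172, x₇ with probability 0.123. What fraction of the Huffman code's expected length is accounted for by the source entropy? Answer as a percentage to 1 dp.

Entropy H = −Σ p log₂ p ≈ 2.7884 bits.
Huffman merges: 11/100+123/1000→233/1000; 133/1000+67/500→267/1000; 3/20+43/250→161/500; 89/500+233/1000→411/1000; 267/1000+161/500→589/1000; 411/1000+589/1000→1. L = 1411/500 ≈ 2.8220.
Efficiency = H/L = 2.7884/2.8220 = 98.8%.

98.8%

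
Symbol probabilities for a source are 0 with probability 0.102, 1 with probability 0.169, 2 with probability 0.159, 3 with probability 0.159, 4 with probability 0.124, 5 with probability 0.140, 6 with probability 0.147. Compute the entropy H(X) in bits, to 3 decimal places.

2.790 bits

H = −Σ pᵢ log₂ pᵢ.
−0.102·log₂(0.102) = 0.3359
−0.169·log₂(0.169) = 0.4335
−0.159·log₂(0.159) = 0.4218
−0.159·log₂(0.159) = 0.4218
−0.124·log₂(0.124) = 0.3734
−0.140·log₂(0.140) = 0.3971
−0.147·log₂(0.147) = 0.4066
Sum ≈ 2.7902 → 2.790 bits.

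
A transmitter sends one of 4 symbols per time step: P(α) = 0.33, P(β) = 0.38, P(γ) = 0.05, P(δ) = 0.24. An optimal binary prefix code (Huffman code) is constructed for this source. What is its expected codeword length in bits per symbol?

Repeatedly combine the two least-probable nodes; the expected code length is the sum of the merged weights.
merge 1/20 + 6/25 → 29/100
merge 29/100 + 33/100 → 31/50
merge 19/50 + 31/50 → 1
L = 29/100 + 31/50 + 1 = 191/100 = 1.91 bits/symbol.

1.91 bits/symbol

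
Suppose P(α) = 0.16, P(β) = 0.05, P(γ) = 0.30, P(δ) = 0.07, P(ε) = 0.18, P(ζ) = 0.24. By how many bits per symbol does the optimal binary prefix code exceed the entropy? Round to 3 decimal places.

0.032 bits

Entropy H = −Σ p log₂ p ≈ 2.3682 bits.
Huffman merges: 1/20+7/100→3/25; 3/25+4/25→7/25; 9/50+6/25→21/50; 7/25+3/10→29/50; 21/50+29/50→1. L = 12/5 ≈ 2.4000.
L − H = 2.4000 − 2.3682 = 0.032 bits.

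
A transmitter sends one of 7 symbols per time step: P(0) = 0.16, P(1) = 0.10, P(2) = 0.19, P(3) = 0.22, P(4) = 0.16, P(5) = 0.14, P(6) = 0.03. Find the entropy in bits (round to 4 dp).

H = −Σ pᵢ log₂ pᵢ.
−0.16·log₂(0.16) = 0.4230
−0.10·log₂(0.10) = 0.3322
−0.19·log₂(0.19) = 0.4552
−0.22·log₂(0.22) = 0.4806
−0.16·log₂(0.16) = 0.4230
−0.14·log₂(0.14) = 0.3971
−0.03·log₂(0.03) = 0.1518
Sum ≈ 2.6629 → 2.6629 bits.

2.6629 bits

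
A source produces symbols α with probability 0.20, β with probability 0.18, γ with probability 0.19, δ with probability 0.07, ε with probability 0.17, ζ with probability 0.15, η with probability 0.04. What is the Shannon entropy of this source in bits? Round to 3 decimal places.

H = −Σ pᵢ log₂ pᵢ.
−0.20·log₂(0.20) = 0.4644
−0.18·log₂(0.18) = 0.4453
−0.19·log₂(0.19) = 0.4552
−0.07·log₂(0.07) = 0.2686
−0.17·log₂(0.17) = 0.4346
−0.15·log₂(0.15) = 0.4105
−0.04·log₂(0.04) = 0.1858
Sum ≈ 2.6644 → 2.664 bits.

2.664 bits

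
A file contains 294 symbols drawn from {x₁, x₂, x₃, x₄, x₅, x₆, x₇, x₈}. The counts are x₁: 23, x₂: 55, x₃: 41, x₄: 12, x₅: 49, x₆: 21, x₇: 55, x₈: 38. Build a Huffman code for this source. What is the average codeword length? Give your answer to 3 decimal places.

Probabilities are the counts divided by 294.
Repeatedly combine the two least-probable nodes; the expected code length is the sum of the merged weights.
merge 2/49 + 1/14 → 11/98
merge 23/294 + 11/98 → 4/21
merge 19/147 + 41/294 → 79/294
merge 1/6 + 55/294 → 52/147
merge 55/294 + 4/21 → 37/98
merge 79/294 + 52/147 → 61/98
merge 37/98 + 61/98 → 1
L = 11/98 + 4/21 + 79/294 + 52/147 + 37/98 + 61/98 + 1 = 430/147 ≈ 2.925 bits/symbol.

2.925 bits/symbol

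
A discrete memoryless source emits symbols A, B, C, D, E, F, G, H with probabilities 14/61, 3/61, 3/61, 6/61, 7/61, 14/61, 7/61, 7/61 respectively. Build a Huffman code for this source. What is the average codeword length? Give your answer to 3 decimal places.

2.836 bits/symbol

Repeatedly combine the two least-probable nodes; the expected code length is the sum of the merged weights.
merge 3/61 + 3/61 → 6/61
merge 6/61 + 6/61 → 12/61
merge 7/61 + 7/61 → 14/61
merge 7/61 + 12/61 → 19/61
merge 14/61 + 14/61 → 28/61
merge 14/61 + 19/61 → 33/61
merge 28/61 + 33/61 → 1
L = 6/61 + 12/61 + 14/61 + 19/61 + 28/61 + 33/61 + 1 = 173/61 ≈ 2.836 bits/symbol.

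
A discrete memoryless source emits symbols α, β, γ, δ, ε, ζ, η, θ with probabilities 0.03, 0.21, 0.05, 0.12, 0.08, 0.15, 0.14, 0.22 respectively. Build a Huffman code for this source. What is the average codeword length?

Repeatedly combine the two least-probable nodes; the expected code length is the sum of the merged weights.
merge 3/100 + 1/20 → 2/25
merge 2/25 + 2/25 → 4/25
merge 3/25 + 7/50 → 13/50
merge 3/20 + 4/25 → 31/100
merge 21/100 + 11/50 → 43/100
merge 13/50 + 31/100 → 57/100
merge 43/100 + 57/100 → 1
L = 2/25 + 4/25 + 13/50 + 31/100 + 43/100 + 57/100 + 1 = 281/100 = 2.81 bits/symbol.

2.81 bits/symbol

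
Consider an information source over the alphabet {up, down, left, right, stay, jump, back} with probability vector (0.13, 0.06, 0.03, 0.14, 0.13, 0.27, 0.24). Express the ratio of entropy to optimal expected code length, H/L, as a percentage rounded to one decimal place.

Entropy H = −Σ p log₂ p ≈ 2.5619 bits.
Huffman merges: 3/100+3/50→9/100; 9/100+13/100→11/50; 13/100+7/50→27/100; 11/50+6/25→23/50; 27/100+27/100→27/50; 23/50+27/50→1. L = 129/50 ≈ 2.5800.
Efficiency = H/L = 2.5619/2.5800 = 99.3%.

99.3%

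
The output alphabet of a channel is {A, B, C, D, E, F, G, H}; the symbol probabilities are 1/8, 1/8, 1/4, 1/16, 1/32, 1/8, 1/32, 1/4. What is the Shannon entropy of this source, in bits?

Each probability is a power of 1/2, so log₂(1/p) is an integer.
H = Σ p·log₂(1/p) = 1/8·3 + 1/8·3 + 1/4·2 + 1/16·4 + 1/32·5 + 1/8·3 + 1/32·5 + 1/4·2 = 2.6875 bits.

2.6875 bits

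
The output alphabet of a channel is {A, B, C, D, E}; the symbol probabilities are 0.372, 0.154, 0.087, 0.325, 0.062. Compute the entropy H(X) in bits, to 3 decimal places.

2.029 bits

H = −Σ pᵢ log₂ pᵢ.
−0.372·log₂(0.372) = 0.5307
−0.154·log₂(0.154) = 0.4156
−0.087·log₂(0.087) = 0.3065
−0.325·log₂(0.325) = 0.5270
−0.062·log₂(0.062) = 0.2487
Sum ≈ 2.0285 → 2.029 bits.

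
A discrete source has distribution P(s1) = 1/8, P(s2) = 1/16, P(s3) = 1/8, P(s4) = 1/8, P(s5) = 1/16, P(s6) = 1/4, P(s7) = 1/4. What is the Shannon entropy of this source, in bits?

Each probability is a power of 1/2, so log₂(1/p) is an integer.
H = Σ p·log₂(1/p) = 1/8·3 + 1/16·4 + 1/8·3 + 1/8·3 + 1/16·4 + 1/4·2 + 1/4·2 = 2.625 bits.

2.625 bits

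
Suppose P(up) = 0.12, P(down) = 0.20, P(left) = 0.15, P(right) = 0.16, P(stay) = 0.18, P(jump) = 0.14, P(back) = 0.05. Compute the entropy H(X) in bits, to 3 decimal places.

2.724 bits

H = −Σ pᵢ log₂ pᵢ.
−0.12·log₂(0.12) = 0.3671
−0.20·log₂(0.20) = 0.4644
−0.15·log₂(0.15) = 0.4105
−0.16·log₂(0.16) = 0.4230
−0.18·log₂(0.18) = 0.4453
−0.14·log₂(0.14) = 0.3971
−0.05·log₂(0.05) = 0.2161
Sum ≈ 2.7235 → 2.724 bits.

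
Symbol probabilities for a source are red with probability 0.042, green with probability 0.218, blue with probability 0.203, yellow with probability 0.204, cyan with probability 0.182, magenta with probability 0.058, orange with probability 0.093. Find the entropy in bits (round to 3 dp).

H = −Σ pᵢ log₂ pᵢ.
−0.042·log₂(0.042) = 0.1921
−0.218·log₂(0.218) = 0.4791
−0.203·log₂(0.203) = 0.4670
−0.204·log₂(0.204) = 0.4678
−0.182·log₂(0.182) = 0.4474
−0.058·log₂(0.058) = 0.2383
−0.093·log₂(0.093) = 0.3187
Sum ≈ 2.6103 → 2.610 bits.

2.610 bits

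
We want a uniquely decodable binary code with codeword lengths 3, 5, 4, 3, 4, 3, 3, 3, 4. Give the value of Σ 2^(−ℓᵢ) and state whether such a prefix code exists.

0.84375; yes

With common denominator 2^5 = 32: Σ 2^(−ℓᵢ) = 4/32 + 1/32 + 2/32 + 4/32 + 2/32 + 4/32 + 4/32 + 4/32 + 2/32 = 27/32 = 0.84375.
Kraft's inequality requires Σ ≤ 1; here Σ = 0.84375 ≤ 1, so such a prefix code exists.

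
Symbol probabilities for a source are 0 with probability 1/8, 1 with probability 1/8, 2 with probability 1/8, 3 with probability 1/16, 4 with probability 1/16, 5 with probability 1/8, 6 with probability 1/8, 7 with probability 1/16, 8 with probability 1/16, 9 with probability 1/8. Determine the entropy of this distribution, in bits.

3.25 bits

Each probability is a power of 1/2, so log₂(1/p) is an integer.
H = Σ p·log₂(1/p) = 1/8·3 + 1/8·3 + 1/8·3 + 1/16·4 + 1/16·4 + 1/8·3 + 1/8·3 + 1/16·4 + 1/16·4 + 1/8·3 = 3.25 bits.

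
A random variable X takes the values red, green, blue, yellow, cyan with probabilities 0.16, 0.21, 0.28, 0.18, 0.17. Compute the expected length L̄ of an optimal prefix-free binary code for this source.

2.33 bits/symbol

Repeatedly combine the two least-probable nodes; the expected code length is the sum of the merged weights.
merge 4/25 + 17/100 → 33/100
merge 9/50 + 21/100 → 39/100
merge 7/25 + 33/100 → 61/100
merge 39/100 + 61/100 → 1
L = 33/100 + 39/100 + 61/100 + 1 = 233/100 = 2.33 bits/symbol.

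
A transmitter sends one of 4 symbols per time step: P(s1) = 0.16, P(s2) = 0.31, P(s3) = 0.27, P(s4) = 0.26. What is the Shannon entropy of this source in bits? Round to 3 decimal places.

1.962 bits

H = −Σ pᵢ log₂ pᵢ.
−0.16·log₂(0.16) = 0.4230
−0.31·log₂(0.31) = 0.5238
−0.27·log₂(0.27) = 0.5100
−0.26·log₂(0.26) = 0.5053
Sum ≈ 1.9621 → 1.962 bits.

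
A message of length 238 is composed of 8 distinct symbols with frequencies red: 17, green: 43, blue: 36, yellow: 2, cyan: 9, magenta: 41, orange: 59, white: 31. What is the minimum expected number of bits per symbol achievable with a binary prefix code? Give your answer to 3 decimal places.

2.735 bits/symbol

Probabilities are the counts divided by 238.
Repeatedly combine the two least-probable nodes; the expected code length is the sum of the merged weights.
merge 1/119 + 9/238 → 11/238
merge 11/238 + 1/14 → 2/17
merge 2/17 + 31/238 → 59/238
merge 18/119 + 41/238 → 11/34
merge 43/238 + 59/238 → 3/7
merge 59/238 + 11/34 → 4/7
merge 3/7 + 4/7 → 1
L = 11/238 + 2/17 + 59/238 + 11/34 + 3/7 + 4/7 + 1 = 93/34 ≈ 2.735 bits/symbol.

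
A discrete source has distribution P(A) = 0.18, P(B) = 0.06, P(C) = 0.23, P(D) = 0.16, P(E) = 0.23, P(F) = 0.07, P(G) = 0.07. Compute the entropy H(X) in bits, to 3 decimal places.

H = −Σ pᵢ log₂ pᵢ.
−0.18·log₂(0.18) = 0.4453
−0.06·log₂(0.06) = 0.2435
−0.23·log₂(0.23) = 0.4877
−0.16·log₂(0.16) = 0.4230
−0.23·log₂(0.23) = 0.4877
−0.07·log₂(0.07) = 0.2686
−0.07·log₂(0.07) = 0.2686
Sum ≈ 2.6243 → 2.624 bits.

2.624 bits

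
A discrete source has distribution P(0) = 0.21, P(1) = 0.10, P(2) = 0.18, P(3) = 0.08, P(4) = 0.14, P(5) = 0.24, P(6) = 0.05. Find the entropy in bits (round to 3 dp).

2.649 bits

H = −Σ pᵢ log₂ pᵢ.
−0.21·log₂(0.21) = 0.4728
−0.10·log₂(0.10) = 0.3322
−0.18·log₂(0.18) = 0.4453
−0.08·log₂(0.08) = 0.2915
−0.14·log₂(0.14) = 0.3971
−0.24·log₂(0.24) = 0.4941
−0.05·log₂(0.05) = 0.2161
Sum ≈ 2.6492 → 2.649 bits.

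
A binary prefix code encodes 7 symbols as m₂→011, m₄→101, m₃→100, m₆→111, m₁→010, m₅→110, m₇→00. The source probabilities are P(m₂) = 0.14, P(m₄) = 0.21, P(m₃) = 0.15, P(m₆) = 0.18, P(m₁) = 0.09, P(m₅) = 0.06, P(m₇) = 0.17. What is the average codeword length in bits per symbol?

L̄ = Σ pᵢ·ℓᵢ = 0.14·3 + 0.21·3 + 0.15·3 + 0.18·3 + 0.09·3 + 0.06·3 + 0.17·2 = 2.83 bits/symbol.

2.83 bits/symbol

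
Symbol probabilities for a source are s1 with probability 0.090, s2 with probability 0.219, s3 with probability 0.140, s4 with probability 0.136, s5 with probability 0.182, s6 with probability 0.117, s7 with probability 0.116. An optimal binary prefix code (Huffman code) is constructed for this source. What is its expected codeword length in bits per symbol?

2.781 bits/symbol

Repeatedly combine the two least-probable nodes; the expected code length is the sum of the merged weights.
merge 9/100 + 29/250 → 103/500
merge 117/1000 + 17/125 → 253/1000
merge 7/50 + 91/500 → 161/500
merge 103/500 + 219/1000 → 17/40
merge 253/1000 + 161/500 → 23/40
merge 17/40 + 23/40 → 1
L = 103/500 + 253/1000 + 161/500 + 17/40 + 23/40 + 1 = 2781/1000 = 2.781 bits/symbol.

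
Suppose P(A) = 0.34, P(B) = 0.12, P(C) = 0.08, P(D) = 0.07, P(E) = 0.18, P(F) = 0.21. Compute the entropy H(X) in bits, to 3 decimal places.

2.374 bits

H = −Σ pᵢ log₂ pᵢ.
−0.34·log₂(0.34) = 0.5292
−0.12·log₂(0.12) = 0.3671
−0.08·log₂(0.08) = 0.2915
−0.07·log₂(0.07) = 0.2686
−0.18·log₂(0.18) = 0.4453
−0.21·log₂(0.21) = 0.4728
Sum ≈ 2.3744 → 2.374 bits.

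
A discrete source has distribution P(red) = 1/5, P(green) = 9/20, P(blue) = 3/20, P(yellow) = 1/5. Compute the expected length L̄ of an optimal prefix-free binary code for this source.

Repeatedly combine the two least-probable nodes; the expected code length is the sum of the merged weights.
merge 3/20 + 1/5 → 7/20
merge 1/5 + 7/20 → 11/20
merge 9/20 + 11/20 → 1
L = 7/20 + 11/20 + 1 = 19/10 = 1.9 bits/symbol.

1.9 bits/symbol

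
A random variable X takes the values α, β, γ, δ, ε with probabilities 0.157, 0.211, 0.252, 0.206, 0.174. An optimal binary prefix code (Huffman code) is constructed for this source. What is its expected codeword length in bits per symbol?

Repeatedly combine the two least-probable nodes; the expected code length is the sum of the merged weights.
merge 157/1000 + 87/500 → 331/1000
merge 103/500 + 211/1000 → 417/1000
merge 63/250 + 331/1000 → 583/1000
merge 417/1000 + 583/1000 → 1
L = 331/1000 + 417/1000 + 583/1000 + 1 = 2331/1000 = 2.331 bits/symbol.

2.331 bits/symbol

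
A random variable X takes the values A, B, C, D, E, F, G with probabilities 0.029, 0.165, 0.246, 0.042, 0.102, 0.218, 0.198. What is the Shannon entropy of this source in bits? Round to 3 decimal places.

H = −Σ pᵢ log₂ pᵢ.
−0.029·log₂(0.029) = 0.1481
−0.165·log₂(0.165) = 0.4289
−0.246·log₂(0.246) = 0.4977
−0.042·log₂(0.042) = 0.1921
−0.102·log₂(0.102) = 0.3359
−0.218·log₂(0.218) = 0.4791
−0.198·log₂(0.198) = 0.4626
Sum ≈ 2.5445 → 2.544 bits.

2.544 bits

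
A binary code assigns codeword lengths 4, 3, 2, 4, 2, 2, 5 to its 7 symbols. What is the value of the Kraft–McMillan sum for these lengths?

With common denominator 2^5 = 32: Σ 2^(−ℓᵢ) = 2/32 + 4/32 + 8/32 + 2/32 + 8/32 + 8/32 + 1/32 = 33/32 = 1.03125.

1.03125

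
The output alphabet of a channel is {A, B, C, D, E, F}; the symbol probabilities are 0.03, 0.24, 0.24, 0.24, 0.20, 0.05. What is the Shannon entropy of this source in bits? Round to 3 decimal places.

2.315 bits

H = −Σ pᵢ log₂ pᵢ.
−0.03·log₂(0.03) = 0.1518
−0.24·log₂(0.24) = 0.4941
−0.24·log₂(0.24) = 0.4941
−0.24·log₂(0.24) = 0.4941
−0.20·log₂(0.20) = 0.4644
−0.05·log₂(0.05) = 0.2161
Sum ≈ 2.3147 → 2.315 bits.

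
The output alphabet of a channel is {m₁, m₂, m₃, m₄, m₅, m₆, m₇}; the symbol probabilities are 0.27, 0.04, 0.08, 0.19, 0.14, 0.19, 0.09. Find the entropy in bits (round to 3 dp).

2.608 bits

H = −Σ pᵢ log₂ pᵢ.
−0.27·log₂(0.27) = 0.5100
−0.04·log₂(0.04) = 0.1858
−0.08·log₂(0.08) = 0.2915
−0.19·log₂(0.19) = 0.4552
−0.14·log₂(0.14) = 0.3971
−0.19·log₂(0.19) = 0.4552
−0.09·log₂(0.09) = 0.3127
Sum ≈ 2.6075 → 2.608 bits.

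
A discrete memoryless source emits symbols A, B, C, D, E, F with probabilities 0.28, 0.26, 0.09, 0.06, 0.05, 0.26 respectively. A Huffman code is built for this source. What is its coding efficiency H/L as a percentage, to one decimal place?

99.4%

Entropy H = −Σ p log₂ p ≈ 2.2971 bits.
Huffman merges: 1/20+3/50→11/100; 9/100+11/100→1/5; 1/5+13/50→23/50; 13/50+7/25→27/50; 23/50+27/50→1. L = 231/100 ≈ 2.3100.
Efficiency = H/L = 2.2971/2.3100 = 99.4%.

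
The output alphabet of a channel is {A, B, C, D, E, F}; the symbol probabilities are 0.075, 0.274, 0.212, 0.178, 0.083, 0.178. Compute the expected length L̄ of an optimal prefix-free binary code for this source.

Repeatedly combine the two least-probable nodes; the expected code length is the sum of the merged weights.
merge 3/40 + 83/1000 → 79/500
merge 79/500 + 89/500 → 42/125
merge 89/500 + 53/250 → 39/100
merge 137/500 + 42/125 → 61/100
merge 39/100 + 61/100 → 1
L = 79/500 + 42/125 + 39/100 + 61/100 + 1 = 1247/500 = 2.494 bits/symbol.

2.494 bits/symbol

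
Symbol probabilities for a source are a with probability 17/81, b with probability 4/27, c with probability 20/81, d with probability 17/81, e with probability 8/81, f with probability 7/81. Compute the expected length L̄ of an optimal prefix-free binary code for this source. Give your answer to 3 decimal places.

Repeatedly combine the two least-probable nodes; the expected code length is the sum of the merged weights.
merge 7/81 + 8/81 → 5/27
merge 4/27 + 5/27 → 1/3
merge 17/81 + 17/81 → 34/81
merge 20/81 + 1/3 → 47/81
merge 34/81 + 47/81 → 1
L = 5/27 + 1/3 + 34/81 + 47/81 + 1 = 68/27 ≈ 2.519 bits/symbol.

2.519 bits/symbol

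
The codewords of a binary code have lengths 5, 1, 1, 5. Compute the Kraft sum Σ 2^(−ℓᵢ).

With common denominator 2^5 = 32: Σ 2^(−ℓᵢ) = 1/32 + 16/32 + 16/32 + 1/32 = 34/32 = 1.0625.

1.0625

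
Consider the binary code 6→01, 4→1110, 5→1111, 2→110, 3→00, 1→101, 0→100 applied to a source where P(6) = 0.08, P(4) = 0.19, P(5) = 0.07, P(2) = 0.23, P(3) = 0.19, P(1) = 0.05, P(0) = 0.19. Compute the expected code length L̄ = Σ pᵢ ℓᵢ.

2.99 bits/symbol

L̄ = Σ pᵢ·ℓᵢ = 0.08·2 + 0.19·4 + 0.07·4 + 0.23·3 + 0.19·2 + 0.05·3 + 0.19·3 = 2.99 bits/symbol.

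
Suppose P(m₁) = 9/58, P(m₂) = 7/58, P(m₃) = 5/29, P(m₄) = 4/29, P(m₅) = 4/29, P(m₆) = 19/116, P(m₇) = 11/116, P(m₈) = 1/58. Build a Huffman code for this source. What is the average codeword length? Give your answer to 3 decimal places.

Repeatedly combine the two least-probable nodes; the expected code length is the sum of the merged weights.
merge 1/58 + 11/116 → 13/116
merge 13/116 + 7/58 → 27/116
merge 4/29 + 4/29 → 8/29
merge 9/58 + 19/116 → 37/116
merge 5/29 + 27/116 → 47/116
merge 8/29 + 37/116 → 69/116
merge 47/116 + 69/116 → 1
L = 13/116 + 27/116 + 8/29 + 37/116 + 47/116 + 69/116 + 1 = 341/116 ≈ 2.940 bits/symbol.

2.940 bits/symbol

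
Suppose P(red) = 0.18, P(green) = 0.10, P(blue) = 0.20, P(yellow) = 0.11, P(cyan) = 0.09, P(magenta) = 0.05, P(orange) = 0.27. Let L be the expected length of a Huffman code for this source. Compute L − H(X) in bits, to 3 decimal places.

Entropy H = −Σ p log₂ p ≈ 2.6309 bits.
Huffman merges: 1/20+9/100→7/50; 1/10+11/100→21/100; 7/50+9/50→8/25; 1/5+21/100→41/100; 27/100+8/25→59/100; 41/100+59/100→1. L = 267/100 ≈ 2.6700.
L − H = 2.6700 − 2.6309 = 0.039 bits.

0.039 bits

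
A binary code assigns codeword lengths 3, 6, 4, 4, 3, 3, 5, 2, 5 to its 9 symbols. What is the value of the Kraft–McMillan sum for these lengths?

0.828125

With common denominator 2^6 = 64: Σ 2^(−ℓᵢ) = 8/64 + 1/64 + 4/64 + 4/64 + 8/64 + 8/64 + 2/64 + 16/64 + 2/64 = 53/64 = 0.828125.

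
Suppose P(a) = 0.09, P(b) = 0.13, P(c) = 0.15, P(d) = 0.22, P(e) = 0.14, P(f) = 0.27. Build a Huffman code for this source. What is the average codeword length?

Repeatedly combine the two least-probable nodes; the expected code length is the sum of the merged weights.
merge 9/100 + 13/100 → 11/50
merge 7/50 + 3/20 → 29/100
merge 11/50 + 11/50 → 11/25
merge 27/100 + 29/100 → 14/25
merge 11/25 + 14/25 → 1
L = 11/50 + 29/100 + 11/25 + 14/25 + 1 = 251/100 = 2.51 bits/symbol.

2.51 bits/symbol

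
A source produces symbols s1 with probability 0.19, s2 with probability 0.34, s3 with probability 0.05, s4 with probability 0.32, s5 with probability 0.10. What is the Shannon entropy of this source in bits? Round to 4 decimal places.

H = −Σ pᵢ log₂ pᵢ.
−0.19·log₂(0.19) = 0.4552
−0.34·log₂(0.34) = 0.5292
−0.05·log₂(0.05) = 0.2161
−0.32·log₂(0.32) = 0.5260
−0.10·log₂(0.10) = 0.3322
Sum ≈ 2.0587 → 2.0587 bits.

2.0587 bits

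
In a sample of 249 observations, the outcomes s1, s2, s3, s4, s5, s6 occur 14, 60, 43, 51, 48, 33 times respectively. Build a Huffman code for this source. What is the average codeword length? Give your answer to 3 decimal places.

Probabilities are the counts divided by 249.
Repeatedly combine the two least-probable nodes; the expected code length is the sum of the merged weights.
merge 14/249 + 11/83 → 47/249
merge 43/249 + 47/249 → 30/83
merge 16/83 + 17/83 → 33/83
merge 20/83 + 30/83 → 50/83
merge 33/83 + 50/83 → 1
L = 47/249 + 30/83 + 33/83 + 50/83 + 1 = 635/249 ≈ 2.550 bits/symbol.

2.550 bits/symbol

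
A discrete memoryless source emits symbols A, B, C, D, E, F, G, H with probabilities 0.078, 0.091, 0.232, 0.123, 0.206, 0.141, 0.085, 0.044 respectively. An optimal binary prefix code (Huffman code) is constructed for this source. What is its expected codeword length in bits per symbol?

2.86 bits/symbol

Repeatedly combine the two least-probable nodes; the expected code length is the sum of the merged weights.
merge 11/250 + 39/500 → 61/500
merge 17/200 + 91/1000 → 22/125
merge 61/500 + 123/1000 → 49/200
merge 141/1000 + 22/125 → 317/1000
merge 103/500 + 29/125 → 219/500
merge 49/200 + 317/1000 → 281/500
merge 219/500 + 281/500 → 1
L = 61/500 + 22/125 + 49/200 + 317/1000 + 219/500 + 281/500 + 1 = 143/50 = 2.86 bits/symbol.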